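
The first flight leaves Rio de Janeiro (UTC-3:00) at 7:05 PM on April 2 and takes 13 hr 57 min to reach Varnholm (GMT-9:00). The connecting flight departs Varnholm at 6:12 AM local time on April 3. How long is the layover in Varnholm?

3 hours 10 minutes

Convert departure to UTC: 7:05 PM + 3:00 = 10:05 PM UTC on Apr 2.
Add 13 hours and 57 minutes flight time → 12:02 PM UTC (Apr 3).
Varnholm is UTC−9:00, so local arrival = 12:02 PM − 9:00 = 3:02 AM on Apr 3.
Layover = 6:12 AM − 3:02 AM = 3 hours 10 minutes.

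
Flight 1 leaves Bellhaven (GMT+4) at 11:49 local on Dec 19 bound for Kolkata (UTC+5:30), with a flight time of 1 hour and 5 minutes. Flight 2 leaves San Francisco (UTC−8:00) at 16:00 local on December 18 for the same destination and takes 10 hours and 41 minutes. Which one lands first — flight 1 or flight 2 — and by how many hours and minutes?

Flight 1 in UTC: 11:49 − 4:00 = 07:49 on Dec 19.
+1 hour and 5 minutes → arrive 08:54 UTC on Dec 19.
Flight 2 in UTC: 16:00 + 8:00 = 00:00 on Dec 19.
+10 hours and 41 minutes → arrive 10:41 UTC on Dec 19.
Flight 1 lands earlier by 1 hour 47 minutes.

the first, by 1 hour 47 minutes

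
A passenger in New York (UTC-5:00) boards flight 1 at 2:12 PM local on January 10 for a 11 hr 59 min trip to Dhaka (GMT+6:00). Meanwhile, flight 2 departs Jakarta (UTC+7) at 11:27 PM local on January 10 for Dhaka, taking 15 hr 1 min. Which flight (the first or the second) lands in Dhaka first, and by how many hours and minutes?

the first, by 17 minutes

Flight 1 in UTC: 2:12 PM + 5:00 = 7:12 PM on Jan 10.
+11 hours 59 minutes → arrive 7:11 AM UTC on Jan 11.
Flight 2 in UTC: 11:27 PM − 7:00 = 4:27 PM on Jan 10.
+15 hours 1 minute → arrive 7:28 AM UTC on Jan 11.
Flight 1 lands earlier by 17 minutes.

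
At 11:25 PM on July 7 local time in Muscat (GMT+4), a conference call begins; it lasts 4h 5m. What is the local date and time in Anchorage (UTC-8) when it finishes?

3:30 PM on Jul 7

Convert start to UTC: 11:25 PM − 4:00 = 7:25 PM UTC on Jul 7.
Add 4 hours and 5 minutes duration → 11:30 PM UTC.
Anchorage is UTC−8:00, so local end time = 11:30 PM − 8:00 = 3:30 PM on Jul 7.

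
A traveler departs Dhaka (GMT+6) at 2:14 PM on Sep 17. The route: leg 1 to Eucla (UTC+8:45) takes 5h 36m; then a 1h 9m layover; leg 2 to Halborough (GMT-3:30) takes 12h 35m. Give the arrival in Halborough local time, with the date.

12:04 AM on September 18

Convert departure to UTC: 2:14 PM − 6:00 = 8:14 AM UTC on Sep 17.
Add 5 hours and 36 minutes leg 1 → 1:50 PM UTC.
Add 1 hour 9 minutes layover in Eucla → 2:59 PM UTC.
Add 12 hours and 35 minutes leg 2 → 3:34 AM UTC (Sep 18).
Halborough is UTC−3:30, so local arrival = 3:34 AM − 3:30 = 12:04 AM on Sep 18.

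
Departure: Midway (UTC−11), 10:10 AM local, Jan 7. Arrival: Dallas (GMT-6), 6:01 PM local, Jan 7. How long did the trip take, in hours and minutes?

2 hours 51 minutes

Departure in UTC: 10:10 AM + 11:00 = 9:10 PM on Jan 7.
Arrival in UTC: 6:01 PM + 6:00 = 12:01 AM on Jan 8.
Elapsed = 12:01 AM − 9:10 PM (+1 day) = 2 hours 51 minutes.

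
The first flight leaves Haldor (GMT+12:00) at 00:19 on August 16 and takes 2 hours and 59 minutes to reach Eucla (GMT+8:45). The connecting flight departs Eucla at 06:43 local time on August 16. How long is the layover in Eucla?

6 hours 40 minutes

Convert departure to UTC: 00:19 − 12:00 = 12:19 UTC on Aug 15.
Add 2 hours and 59 minutes flight time → 15:18 UTC.
Eucla is UTC+8:45, so local arrival = 15:18 + 8:45 = 00:03 on Aug 16.
Layover = 06:43 − 00:03 = 6 hours 40 minutes.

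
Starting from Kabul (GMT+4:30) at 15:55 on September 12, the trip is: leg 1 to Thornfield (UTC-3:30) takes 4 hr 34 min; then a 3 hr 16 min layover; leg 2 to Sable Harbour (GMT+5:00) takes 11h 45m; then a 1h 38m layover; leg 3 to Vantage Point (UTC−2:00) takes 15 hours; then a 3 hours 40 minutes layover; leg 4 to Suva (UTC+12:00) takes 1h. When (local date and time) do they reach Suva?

16:18 on Sep 14

Convert departure to UTC: 15:55 − 4:30 = 11:25 UTC on Sep 12.
Add 4 hours 34 minutes leg 1 → 15:59 UTC.
Add 3 hours 16 minutes layover in Thornfield → 19:15 UTC.
Add 11 hours and 45 minutes leg 2 → 07:00 UTC (Sep 13).
Add 1 hour 38 minutes layover in Sable Harbour → 08:38 UTC.
Add 15 hours leg 3 → 23:38 UTC.
Add 3 hours 40 minutes layover in Vantage Point → 03:18 UTC (Sep 14).
Add 1 hour leg 4 → 04:18 UTC.
Suva is UTC+12:00, so local arrival = 04:18 + 12:00 = 16:18 on Sep 14.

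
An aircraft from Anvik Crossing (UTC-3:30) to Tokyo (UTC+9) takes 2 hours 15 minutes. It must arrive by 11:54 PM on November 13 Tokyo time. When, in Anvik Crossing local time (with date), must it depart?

9:09 AM on Nov 13

Target arrival in UTC: 11:54 PM − 9:00 = 2:54 PM on Nov 13.
Subtract 2 hours and 15 minutes → departure 12:39 PM UTC on Nov 13.
Anvik Crossing is UTC−3:30: 12:39 PM − 3:30 = 9:09 AM on Nov 13.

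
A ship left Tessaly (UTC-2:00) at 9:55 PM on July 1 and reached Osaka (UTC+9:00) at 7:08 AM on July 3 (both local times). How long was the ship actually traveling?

22 hours 13 minutes

Departure in UTC: 9:55 PM + 2:00 = 11:55 PM on Jul 1.
Arrival in UTC: 7:08 AM − 9:00 = 10:08 PM on Jul 2.
Elapsed = 10:08 PM − 11:55 PM (+1 day) = 22 hours 13 minutes.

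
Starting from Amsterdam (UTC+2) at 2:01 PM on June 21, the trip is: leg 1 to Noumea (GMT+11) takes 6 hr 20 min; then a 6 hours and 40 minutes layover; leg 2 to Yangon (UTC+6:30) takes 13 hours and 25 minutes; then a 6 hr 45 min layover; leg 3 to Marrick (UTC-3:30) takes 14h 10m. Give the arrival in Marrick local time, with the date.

Convert departure to UTC: 2:01 PM − 2:00 = 12:01 PM UTC on Jun 21.
Add 6 hours and 20 minutes leg 1 → 6:21 PM UTC.
Add 6 hours 40 minutes layover in Noumea → 1:01 AM UTC (Jun 22).
Add 13 hours and 25 minutes leg 2 → 2:26 PM UTC.
Add 6 hours 45 minutes layover in Yangon → 9:11 PM UTC.
Add 14 hours and 10 minutes leg 3 → 11:21 AM UTC (Jun 23).
Marrick is UTC−3:30, so local arrival = 11:21 AM − 3:30 = 7:51 AM on Jun 23.

7:51 AM on Jun 23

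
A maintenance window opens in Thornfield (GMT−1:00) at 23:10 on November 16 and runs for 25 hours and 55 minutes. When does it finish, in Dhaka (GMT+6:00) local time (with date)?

Convert start to UTC: 23:10 + 1:00 = 00:10 UTC on Nov 17.
Add 25 hours 55 minutes duration → 02:05 UTC (Nov 18).
Dhaka is UTC+6:00, so local end time = 02:05 + 6:00 = 08:05 on Nov 18.

08:05 on Nov 18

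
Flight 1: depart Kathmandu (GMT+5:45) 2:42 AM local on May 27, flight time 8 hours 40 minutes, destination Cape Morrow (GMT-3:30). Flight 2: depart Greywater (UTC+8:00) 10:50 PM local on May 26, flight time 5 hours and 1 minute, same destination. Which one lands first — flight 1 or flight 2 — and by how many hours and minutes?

the second, by 9 hours 46 minutes

Flight 1 in UTC: 2:42 AM − 5:45 = 8:57 PM on May 26.
+8 hours and 40 minutes → arrive 5:37 AM UTC on May 27.
Flight 2 in UTC: 10:50 PM − 8:00 = 2:50 PM on May 26.
+5 hours and 1 minute → arrive 7:51 PM UTC on May 26.
Flight 2 lands earlier by 9 hours 46 minutes.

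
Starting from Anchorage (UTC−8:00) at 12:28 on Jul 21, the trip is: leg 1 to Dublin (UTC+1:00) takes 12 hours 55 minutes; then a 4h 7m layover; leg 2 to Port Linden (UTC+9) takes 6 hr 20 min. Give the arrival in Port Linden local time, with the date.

04:50 on July 23

Convert departure to UTC: 12:28 + 8:00 = 20:28 UTC on Jul 21.
Add 12 hours and 55 minutes leg 1 → 09:23 UTC (Jul 22).
Add 4 hours 7 minutes layover in Dublin → 13:30 UTC.
Add 6 hours 20 minutes leg 2 → 19:50 UTC.
Port Linden is UTC+9:00, so local arrival = 19:50 + 9:00 = 04:50 on Jul 23.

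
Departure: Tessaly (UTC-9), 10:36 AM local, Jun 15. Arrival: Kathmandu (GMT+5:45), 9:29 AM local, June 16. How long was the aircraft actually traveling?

Kathmandu is 14:45 ahead of Tessaly.
Clock-face elapsed time (ignoring zones) is 22 hours 53 minutes.
Actual elapsed = 22 hours 53 minutes − 14:45 = 8 hours 8 minutes.

8 hours 8 minutes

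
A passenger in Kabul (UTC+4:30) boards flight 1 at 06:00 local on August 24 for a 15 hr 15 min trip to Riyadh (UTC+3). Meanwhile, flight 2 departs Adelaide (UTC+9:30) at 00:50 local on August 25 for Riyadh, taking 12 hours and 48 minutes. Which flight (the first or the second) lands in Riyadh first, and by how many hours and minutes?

Flight 1 in UTC: 06:00 − 4:30 = 01:30 on Aug 24.
+15 hours and 15 minutes → arrive 16:45 UTC on Aug 24.
Flight 2 in UTC: 00:50 − 9:30 = 15:20 on Aug 24.
+12 hours 48 minutes → arrive 04:08 UTC on Aug 25.
Flight 1 lands earlier by 11 hours 23 minutes.

the first, by 11 hours 23 minutes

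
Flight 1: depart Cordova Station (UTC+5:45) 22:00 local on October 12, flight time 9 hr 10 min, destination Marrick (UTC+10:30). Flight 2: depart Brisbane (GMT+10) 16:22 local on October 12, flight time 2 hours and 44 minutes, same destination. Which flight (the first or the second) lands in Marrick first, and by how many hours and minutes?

Flight 1 in UTC: 22:00 − 5:45 = 16:15 on Oct 12.
+9 hours and 10 minutes → arrive 01:25 UTC on Oct 13.
Flight 2 in UTC: 16:22 − 10:00 = 06:22 on Oct 12.
+2 hours 44 minutes → arrive 09:06 UTC on Oct 12.
Flight 2 lands earlier by 16 hours 19 minutes.

the second, by 16 hours 19 minutes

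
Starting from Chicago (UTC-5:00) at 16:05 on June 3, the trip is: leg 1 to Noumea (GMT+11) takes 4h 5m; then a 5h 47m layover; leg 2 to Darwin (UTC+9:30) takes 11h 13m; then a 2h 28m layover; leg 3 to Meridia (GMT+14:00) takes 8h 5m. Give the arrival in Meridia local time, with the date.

Convert departure to UTC: 16:05 + 5:00 = 21:05 UTC on Jun 3.
Add 4 hours and 5 minutes leg 1 → 01:10 UTC (Jun 4).
Add 5 hours 47 minutes layover in Noumea → 06:57 UTC.
Add 11 hours 13 minutes leg 2 → 18:10 UTC.
Add 2 hours and 28 minutes layover in Darwin → 20:38 UTC.
Add 8 hours and 5 minutes leg 3 → 04:43 UTC (Jun 5).
Meridia is UTC+14:00, so local arrival = 04:43 + 14:00 = 18:43 on Jun 5.

18:43 on June 5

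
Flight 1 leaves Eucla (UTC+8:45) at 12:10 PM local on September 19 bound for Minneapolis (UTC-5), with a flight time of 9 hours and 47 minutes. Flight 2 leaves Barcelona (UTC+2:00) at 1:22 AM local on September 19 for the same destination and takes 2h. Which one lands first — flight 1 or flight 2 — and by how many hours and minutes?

Flight 1 in UTC: 12:10 PM − 8:45 = 3:25 AM on Sep 19.
+9 hours and 47 minutes → arrive 1:12 PM UTC on Sep 19.
Flight 2 in UTC: 1:22 AM − 2:00 = 11:22 PM on Sep 18.
+2 hours → arrive 1:22 AM UTC on Sep 19.
Flight 2 lands earlier by 11 hours 50 minutes.

the second, by 11 hours 50 minutes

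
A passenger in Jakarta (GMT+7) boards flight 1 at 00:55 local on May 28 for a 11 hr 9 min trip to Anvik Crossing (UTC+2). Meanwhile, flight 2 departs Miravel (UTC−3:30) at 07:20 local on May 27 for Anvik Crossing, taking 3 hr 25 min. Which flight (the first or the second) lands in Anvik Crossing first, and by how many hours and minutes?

the second, by 14 hours 49 minutes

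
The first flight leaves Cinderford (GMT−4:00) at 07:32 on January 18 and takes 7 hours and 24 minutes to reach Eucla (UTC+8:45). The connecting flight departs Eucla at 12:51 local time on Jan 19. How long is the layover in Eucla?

9 hours 10 minutes

Convert departure to UTC: 07:32 + 4:00 = 11:32 UTC on Jan 18.
Add 7 hours and 24 minutes flight time → 18:56 UTC.
Eucla is UTC+8:45, so local arrival = 18:56 + 8:45 = 03:41 on Jan 19.
Layover = 12:51 − 03:41 = 9 hours 10 minutes.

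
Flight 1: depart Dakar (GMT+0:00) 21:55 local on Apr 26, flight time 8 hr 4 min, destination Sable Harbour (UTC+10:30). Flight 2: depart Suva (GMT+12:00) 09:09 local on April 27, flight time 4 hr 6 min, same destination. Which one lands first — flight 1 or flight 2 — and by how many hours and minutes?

the second, by 4 hours 44 minutes

Flight 1 departs at 21:55 UTC (Apr 26).
+8 hours and 4 minutes → arrive 05:59 UTC on Apr 27.
Flight 2 in UTC: 09:09 − 12:00 = 21:09 on Apr 26.
+4 hours 6 minutes → arrive 01:15 UTC on Apr 27.
Flight 2 lands earlier by 4 hours 44 minutes.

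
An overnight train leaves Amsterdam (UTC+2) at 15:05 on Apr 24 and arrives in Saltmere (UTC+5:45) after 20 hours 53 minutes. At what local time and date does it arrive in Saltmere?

Saltmere is 3:45 ahead of Amsterdam.
After 20 hours 53 minutes it is 11:58 (Apr 25) in Amsterdam.
Shift by the zone difference: 11:58 + 3:45 = 15:43 on Apr 25 in Saltmere.

15:43 on Apr 25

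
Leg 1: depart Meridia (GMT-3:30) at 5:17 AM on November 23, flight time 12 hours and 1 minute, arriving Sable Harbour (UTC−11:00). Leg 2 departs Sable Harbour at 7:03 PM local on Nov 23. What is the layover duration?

9 hours 15 minutes

Convert departure to UTC: 5:17 AM + 3:30 = 8:47 AM UTC on Nov 23.
Add 12 hours 1 minute flight time → 8:48 PM UTC.
Sable Harbour is UTC−11:00, so local arrival = 8:48 PM − 11:00 = 9:48 AM on Nov 23.
Layover = 7:03 PM − 9:48 AM = 9 hours 15 minutes.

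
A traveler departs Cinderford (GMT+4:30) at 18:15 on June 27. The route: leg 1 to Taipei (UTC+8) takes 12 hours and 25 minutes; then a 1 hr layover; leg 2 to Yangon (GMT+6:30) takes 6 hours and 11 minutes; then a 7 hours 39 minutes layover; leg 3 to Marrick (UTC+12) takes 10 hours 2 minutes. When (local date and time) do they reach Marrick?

Convert departure to UTC: 18:15 − 4:30 = 13:45 UTC on Jun 27.
Add 12 hours and 25 minutes leg 1 → 02:10 UTC (Jun 28).
Add 1 hour layover in Taipei → 03:10 UTC.
Add 6 hours 11 minutes leg 2 → 09:21 UTC.
Add 7 hours and 39 minutes layover in Yangon → 17:00 UTC.
Add 10 hours and 2 minutes leg 3 → 03:02 UTC (Jun 29).
Marrick is UTC+12:00, so local arrival = 03:02 + 12:00 = 15:02 on Jun 29.

15:02 on June 29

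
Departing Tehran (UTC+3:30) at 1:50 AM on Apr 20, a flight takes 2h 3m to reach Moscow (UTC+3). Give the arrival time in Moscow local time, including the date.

3:23 AM on April 20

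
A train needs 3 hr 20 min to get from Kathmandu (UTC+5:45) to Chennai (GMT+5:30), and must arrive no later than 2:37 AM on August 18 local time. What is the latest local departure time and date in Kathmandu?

11:32 PM on August 17

Target arrival in UTC: 2:37 AM − 5:30 = 9:07 PM on Aug 17.
Subtract 3 hours 20 minutes → departure 5:47 PM UTC on Aug 17.
Kathmandu is UTC+5:45: 5:47 PM + 5:45 = 11:32 PM on Aug 17.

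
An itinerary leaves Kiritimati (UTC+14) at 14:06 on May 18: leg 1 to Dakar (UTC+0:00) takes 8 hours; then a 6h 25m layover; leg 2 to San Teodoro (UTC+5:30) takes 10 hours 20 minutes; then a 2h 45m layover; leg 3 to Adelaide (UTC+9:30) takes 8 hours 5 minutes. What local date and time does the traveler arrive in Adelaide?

Convert departure to UTC: 14:06 − 14:00 = 00:06 UTC on May 18.
Add 8 hours leg 1 → 08:06 UTC.
Add 6 hours 25 minutes layover in Dakar → 14:31 UTC.
Add 10 hours and 20 minutes leg 2 → 00:51 UTC (May 19).
Add 2 hours 45 minutes layover in San Teodoro → 03:36 UTC.
Add 8 hours 5 minutes leg 3 → 11:41 UTC.
Adelaide is UTC+9:30, so local arrival = 11:41 + 9:30 = 21:11 on May 19.

21:11 on May 19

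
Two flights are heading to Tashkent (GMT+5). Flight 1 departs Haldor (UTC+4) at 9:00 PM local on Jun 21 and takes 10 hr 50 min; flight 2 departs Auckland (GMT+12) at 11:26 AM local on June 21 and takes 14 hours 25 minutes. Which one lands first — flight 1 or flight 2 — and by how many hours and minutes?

the second, by 13 hours 59 minutes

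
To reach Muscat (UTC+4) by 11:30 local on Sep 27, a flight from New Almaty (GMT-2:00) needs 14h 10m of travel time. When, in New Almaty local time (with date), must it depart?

Target arrival in UTC: 11:30 − 4:00 = 07:30 on Sep 27.
Subtract 14 hours and 10 minutes → departure 17:20 UTC on Sep 26.
New Almaty is UTC−2:00: 17:20 − 2:00 = 15:20 on Sep 26.

15:20 on September 26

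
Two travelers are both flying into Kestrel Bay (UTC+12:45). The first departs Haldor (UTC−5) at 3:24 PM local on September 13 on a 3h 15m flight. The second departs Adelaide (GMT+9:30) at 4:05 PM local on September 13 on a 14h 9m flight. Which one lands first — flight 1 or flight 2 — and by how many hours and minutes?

the second, by 2 hours 55 minutes

Flight 1 in UTC: 3:24 PM + 5:00 = 8:24 PM on Sep 13.
+3 hours and 15 minutes → arrive 11:39 PM UTC on Sep 13.
Flight 2 in UTC: 4:05 PM − 9:30 = 6:35 AM on Sep 13.
+14 hours and 9 minutes → arrive 8:44 PM UTC on Sep 13.
Flight 2 lands earlier by 2 hours 55 minutes.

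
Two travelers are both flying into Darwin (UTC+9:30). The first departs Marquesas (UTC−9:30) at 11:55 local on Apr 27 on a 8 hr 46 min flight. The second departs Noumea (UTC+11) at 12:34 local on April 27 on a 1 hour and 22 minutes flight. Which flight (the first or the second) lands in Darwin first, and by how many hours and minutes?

the second, by 27 hours 15 minutes

Flight 1 in UTC: 11:55 + 9:30 = 21:25 on Apr 27.
+8 hours and 46 minutes → arrive 06:11 UTC on Apr 28.
Flight 2 in UTC: 12:34 − 11:00 = 01:34 on Apr 27.
+1 hour 22 minutes → arrive 02:56 UTC on Apr 27.
Flight 2 lands earlier by 27 hours 15 minutes.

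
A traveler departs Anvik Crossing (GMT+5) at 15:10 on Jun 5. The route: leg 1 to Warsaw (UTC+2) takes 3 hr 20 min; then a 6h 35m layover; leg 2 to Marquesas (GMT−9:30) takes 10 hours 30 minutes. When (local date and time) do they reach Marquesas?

21:05 on June 5

Convert departure to UTC: 15:10 − 5:00 = 10:10 UTC on Jun 5.
Add 3 hours 20 minutes leg 1 → 13:30 UTC.
Add 6 hours 35 minutes layover in Warsaw → 20:05 UTC.
Add 10 hours 30 minutes leg 2 → 06:35 UTC (Jun 6).
Marquesas is UTC−9:30, so local arrival = 06:35 − 9:30 = 21:05 on Jun 5.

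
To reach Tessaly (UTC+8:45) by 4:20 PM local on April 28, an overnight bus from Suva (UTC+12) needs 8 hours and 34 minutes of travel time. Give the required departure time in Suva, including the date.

11:01 AM on Apr 28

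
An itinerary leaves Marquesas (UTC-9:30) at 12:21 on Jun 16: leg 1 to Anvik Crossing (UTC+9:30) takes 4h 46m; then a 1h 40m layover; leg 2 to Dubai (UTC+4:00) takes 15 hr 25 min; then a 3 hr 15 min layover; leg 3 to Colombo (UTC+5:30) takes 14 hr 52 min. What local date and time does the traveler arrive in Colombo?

19:19 on Jun 18

Convert departure to UTC: 12:21 + 9:30 = 21:51 UTC on Jun 16.
Add 4 hours 46 minutes leg 1 → 02:37 UTC (Jun 17).
Add 1 hour 40 minutes layover in Anvik Crossing → 04:17 UTC.
Add 15 hours and 25 minutes leg 2 → 19:42 UTC.
Add 3 hours and 15 minutes layover in Dubai → 22:57 UTC.
Add 14 hours 52 minutes leg 3 → 13:49 UTC (Jun 18).
Colombo is UTC+5:30, so local arrival = 13:49 + 5:30 = 19:19 on Jun 18.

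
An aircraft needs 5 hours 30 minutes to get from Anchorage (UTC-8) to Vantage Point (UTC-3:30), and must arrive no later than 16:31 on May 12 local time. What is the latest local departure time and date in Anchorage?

Target arrival in UTC: 16:31 + 3:30 = 20:01 on May 12.
Subtract 5 hours 30 minutes → departure 14:31 UTC on May 12.
Anchorage is UTC−8:00: 14:31 − 8:00 = 06:31 on May 12.

06:31 on May 12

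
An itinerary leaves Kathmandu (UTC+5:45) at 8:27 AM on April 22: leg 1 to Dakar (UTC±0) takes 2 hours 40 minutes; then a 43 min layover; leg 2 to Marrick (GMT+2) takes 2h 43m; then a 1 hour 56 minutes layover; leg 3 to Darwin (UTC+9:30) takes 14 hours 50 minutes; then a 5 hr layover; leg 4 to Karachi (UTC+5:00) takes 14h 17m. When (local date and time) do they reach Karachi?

1:51 AM on April 24

Convert departure to UTC: 8:27 AM − 5:45 = 2:42 AM UTC on Apr 22.
Add 2 hours 40 minutes leg 1 → 5:22 AM UTC.
Add 43 minutes layover in Dakar → 6:05 AM UTC.
Add 2 hours and 43 minutes leg 2 → 8:48 AM UTC.
Add 1 hour 56 minutes layover in Marrick → 10:44 AM UTC.
Add 14 hours and 50 minutes leg 3 → 1:34 AM UTC (Apr 23).
Add 5 hours layover in Darwin → 6:34 AM UTC.
Add 14 hours and 17 minutes leg 4 → 8:51 PM UTC.
Karachi is UTC+5:00, so local arrival = 8:51 PM + 5:00 = 1:51 AM on Apr 24.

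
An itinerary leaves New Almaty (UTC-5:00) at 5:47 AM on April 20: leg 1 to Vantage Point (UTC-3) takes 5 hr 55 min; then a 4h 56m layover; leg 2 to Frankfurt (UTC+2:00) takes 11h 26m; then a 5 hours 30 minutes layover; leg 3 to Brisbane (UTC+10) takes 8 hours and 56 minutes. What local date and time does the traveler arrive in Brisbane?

Convert departure to UTC: 5:47 AM + 5:00 = 10:47 AM UTC on Apr 20.
Add 5 hours 55 minutes leg 1 → 4:42 PM UTC.
Add 4 hours 56 minutes layover in Vantage Point → 9:38 PM UTC.
Add 11 hours and 26 minutes leg 2 → 9:04 AM UTC (Apr 21).
Add 5 hours and 30 minutes layover in Frankfurt → 2:34 PM UTC.
Add 8 hours and 56 minutes leg 3 → 11:30 PM UTC.
Brisbane is UTC+10:00, so local arrival = 11:30 PM + 10:00 = 9:30 AM on Apr 22.

9:30 AM on April 22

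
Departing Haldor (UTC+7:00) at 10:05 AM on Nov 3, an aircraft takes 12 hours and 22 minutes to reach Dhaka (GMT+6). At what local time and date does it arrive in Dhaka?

Convert departure to UTC: 10:05 AM − 7:00 = 3:05 AM UTC on Nov 3.
Add 12 hours 22 minutes travel time → 3:27 PM UTC.
Dhaka is UTC+6:00, so local arrival = 3:27 PM + 6:00 = 9:27 PM on Nov 3.

9:27 PM on November 3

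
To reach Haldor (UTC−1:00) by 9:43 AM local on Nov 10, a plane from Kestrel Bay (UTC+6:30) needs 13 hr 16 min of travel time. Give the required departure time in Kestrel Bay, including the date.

Target arrival in UTC: 9:43 AM + 1:00 = 10:43 AM on Nov 10.
Subtract 13 hours and 16 minutes → departure 9:27 PM UTC on Nov 9.
Kestrel Bay is UTC+6:30: 9:27 PM + 6:30 = 3:57 AM on Nov 10.

3:57 AM on Nov 10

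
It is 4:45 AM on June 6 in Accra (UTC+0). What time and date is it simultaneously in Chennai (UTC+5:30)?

10:15 AM on June 6

Chennai is 5:30 ahead of Accra.
Shift by the zone difference: 4:45 AM + 5:30 = 10:15 AM on Jun 6 in Chennai.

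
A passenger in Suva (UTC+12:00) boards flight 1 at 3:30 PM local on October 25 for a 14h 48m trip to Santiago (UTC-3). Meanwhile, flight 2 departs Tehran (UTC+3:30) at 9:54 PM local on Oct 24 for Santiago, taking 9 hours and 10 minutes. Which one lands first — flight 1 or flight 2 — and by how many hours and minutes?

Flight 1 in UTC: 3:30 PM − 12:00 = 3:30 AM on Oct 25.
+14 hours 48 minutes → arrive 6:18 PM UTC on Oct 25.
Flight 2 in UTC: 9:54 PM − 3:30 = 6:24 PM on Oct 24.
+9 hours 10 minutes → arrive 3:34 AM UTC on Oct 25.
Flight 2 lands earlier by 14 hours 44 minutes.

the second, by 14 hours 44 minutes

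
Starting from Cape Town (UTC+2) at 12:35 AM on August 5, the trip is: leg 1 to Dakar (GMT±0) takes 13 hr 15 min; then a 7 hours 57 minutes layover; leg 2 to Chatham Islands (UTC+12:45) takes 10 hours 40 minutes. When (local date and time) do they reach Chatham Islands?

7:12 PM on August 6

Convert departure to UTC: 12:35 AM − 2:00 = 10:35 PM UTC on Aug 4.
Add 13 hours 15 minutes leg 1 → 11:50 AM UTC (Aug 5).
Add 7 hours 57 minutes layover in Dakar → 7:47 PM UTC.
Add 10 hours 40 minutes leg 2 → 6:27 AM UTC (Aug 6).
Chatham Islands is UTC+12:45, so local arrival = 6:27 AM + 12:45 = 7:12 PM on Aug 6.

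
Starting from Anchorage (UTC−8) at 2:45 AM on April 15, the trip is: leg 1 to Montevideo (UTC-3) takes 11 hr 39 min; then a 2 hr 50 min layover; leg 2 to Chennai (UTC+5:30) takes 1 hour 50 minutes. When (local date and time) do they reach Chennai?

Convert departure to UTC: 2:45 AM + 8:00 = 10:45 AM UTC on Apr 15.
Add 11 hours and 39 minutes leg 1 → 10:24 PM UTC.
Add 2 hours and 50 minutes layover in Montevideo → 1:14 AM UTC (Apr 16).
Add 1 hour 50 minutes leg 2 → 3:04 AM UTC.
Chennai is UTC+5:30, so local arrival = 3:04 AM + 5:30 = 8:34 AM on Apr 16.

8:34 AM on April 16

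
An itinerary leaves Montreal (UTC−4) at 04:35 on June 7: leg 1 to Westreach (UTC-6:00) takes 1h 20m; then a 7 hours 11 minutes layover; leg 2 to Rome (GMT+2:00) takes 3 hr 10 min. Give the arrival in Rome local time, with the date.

Convert departure to UTC: 04:35 + 4:00 = 08:35 UTC on Jun 7.
Add 1 hour and 20 minutes leg 1 → 09:55 UTC.
Add 7 hours and 11 minutes layover in Westreach → 17:06 UTC.
Add 3 hours and 10 minutes leg 2 → 20:16 UTC.
Rome is UTC+2:00, so local arrival = 20:16 + 2:00 = 22:16 on Jun 7.

22:16 on June 7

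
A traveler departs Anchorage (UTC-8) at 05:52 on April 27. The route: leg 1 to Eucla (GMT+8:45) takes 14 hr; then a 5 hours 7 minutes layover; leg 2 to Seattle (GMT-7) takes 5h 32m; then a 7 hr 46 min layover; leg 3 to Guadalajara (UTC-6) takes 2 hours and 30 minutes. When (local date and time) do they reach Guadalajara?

Convert departure to UTC: 05:52 + 8:00 = 13:52 UTC on Apr 27.
Add 14 hours leg 1 → 03:52 UTC (Apr 28).
Add 5 hours and 7 minutes layover in Eucla → 08:59 UTC.
Add 5 hours 32 minutes leg 2 → 14:31 UTC.
Add 7 hours and 46 minutes layover in Seattle → 22:17 UTC.
Add 2 hours and 30 minutes leg 3 → 00:47 UTC (Apr 29).
Guadalajara is UTC−6:00, so local arrival = 00:47 − 6:00 = 18:47 on Apr 28.

18:47 on April 28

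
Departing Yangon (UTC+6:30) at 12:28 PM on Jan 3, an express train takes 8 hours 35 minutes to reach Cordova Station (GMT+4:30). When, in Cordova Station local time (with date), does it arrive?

Cordova Station is 2:00 behind Yangon.
After 8 hours and 35 minutes it is 9:03 PM in Yangon.
Shift by the zone difference: 9:03 PM − 2:00 = 7:03 PM on Jan 3 in Cordova Station.

7:03 PM on January 3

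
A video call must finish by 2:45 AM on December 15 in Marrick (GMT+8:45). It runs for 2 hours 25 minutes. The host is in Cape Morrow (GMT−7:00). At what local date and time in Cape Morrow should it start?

Target end time in UTC: 2:45 AM − 8:45 = 6:00 PM on Dec 14.
Subtract 2 hours and 25 minutes → start 3:35 PM UTC on Dec 14.
Cape Morrow is UTC−7:00: 3:35 PM − 7:00 = 8:35 AM on Dec 14.

8:35 AM on December 14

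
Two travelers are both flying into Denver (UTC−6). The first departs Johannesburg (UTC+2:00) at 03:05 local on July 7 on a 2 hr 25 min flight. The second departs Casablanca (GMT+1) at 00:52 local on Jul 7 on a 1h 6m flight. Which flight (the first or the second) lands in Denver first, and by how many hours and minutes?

Flight 1 in UTC: 03:05 − 2:00 = 01:05 on Jul 7.
+2 hours 25 minutes → arrive 03:30 UTC on Jul 7.
Flight 2 in UTC: 00:52 − 1:00 = 23:52 on Jul 6.
+1 hour 6 minutes → arrive 00:58 UTC on Jul 7.
Flight 2 lands earlier by 2 hours 32 minutes.

the second, by 2 hours 32 minutes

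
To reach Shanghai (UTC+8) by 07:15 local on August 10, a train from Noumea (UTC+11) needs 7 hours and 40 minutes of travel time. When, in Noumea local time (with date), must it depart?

02:35 on August 10

Target arrival in UTC: 07:15 − 8:00 = 23:15 on Aug 9.
Subtract 7 hours and 40 minutes → departure 15:35 UTC on Aug 9.
Noumea is UTC+11:00: 15:35 + 11:00 = 02:35 on Aug 10.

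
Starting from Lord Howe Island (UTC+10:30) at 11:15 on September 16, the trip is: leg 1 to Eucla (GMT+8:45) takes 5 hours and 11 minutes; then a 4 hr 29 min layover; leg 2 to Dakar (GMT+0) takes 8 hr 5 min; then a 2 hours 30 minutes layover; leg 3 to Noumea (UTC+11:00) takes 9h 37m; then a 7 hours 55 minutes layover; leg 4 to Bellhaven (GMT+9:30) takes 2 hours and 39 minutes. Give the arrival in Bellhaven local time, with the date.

02:41 on September 18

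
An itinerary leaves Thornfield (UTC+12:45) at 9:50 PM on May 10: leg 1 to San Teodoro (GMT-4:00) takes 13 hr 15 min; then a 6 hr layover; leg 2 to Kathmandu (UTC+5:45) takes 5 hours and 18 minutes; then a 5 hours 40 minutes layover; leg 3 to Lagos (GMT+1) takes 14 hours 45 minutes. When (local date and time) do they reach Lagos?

7:03 AM on May 12

Convert departure to UTC: 9:50 PM − 12:45 = 9:05 AM UTC on May 10.
Add 13 hours 15 minutes leg 1 → 10:20 PM UTC.
Add 6 hours layover in San Teodoro → 4:20 AM UTC (May 11).
Add 5 hours and 18 minutes leg 2 → 9:38 AM UTC.
Add 5 hours and 40 minutes layover in Kathmandu → 3:18 PM UTC.
Add 14 hours 45 minutes leg 3 → 6:03 AM UTC (May 12).
Lagos is UTC+1:00, so local arrival = 6:03 AM + 1:00 = 7:03 AM on May 12.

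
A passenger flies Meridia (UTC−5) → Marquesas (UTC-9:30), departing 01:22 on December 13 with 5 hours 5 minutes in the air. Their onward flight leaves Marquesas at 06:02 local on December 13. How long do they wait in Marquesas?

Convert departure to UTC: 01:22 + 5:00 = 06:22 UTC on Dec 13.
Add 5 hours 5 minutes flight time → 11:27 UTC.
Marquesas is UTC−9:30, so local arrival = 11:27 − 9:30 = 01:57 on Dec 13.
Layover = 06:02 − 01:57 = 4 hours 5 minutes.

4 hours 5 minutes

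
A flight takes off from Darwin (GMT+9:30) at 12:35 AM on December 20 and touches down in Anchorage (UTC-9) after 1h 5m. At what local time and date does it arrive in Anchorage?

7:10 AM on December 19

Convert departure to UTC: 12:35 AM − 9:30 = 3:05 PM UTC on Dec 19.
Add 1 hour and 5 minutes travel time → 4:10 PM UTC.
Anchorage is UTC−9:00, so local arrival = 4:10 PM − 9:00 = 7:10 AM on Dec 19.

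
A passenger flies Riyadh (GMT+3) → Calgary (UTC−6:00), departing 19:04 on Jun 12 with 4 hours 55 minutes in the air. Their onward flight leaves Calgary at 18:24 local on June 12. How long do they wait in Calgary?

3 hours 25 minutes

Convert departure to UTC: 19:04 − 3:00 = 16:04 UTC on Jun 12.
Add 4 hours and 55 minutes flight time → 20:59 UTC.
Calgary is UTC−6:00, so local arrival = 20:59 − 6:00 = 14:59 on Jun 12.
Layover = 18:24 − 14:59 = 3 hours 25 minutes.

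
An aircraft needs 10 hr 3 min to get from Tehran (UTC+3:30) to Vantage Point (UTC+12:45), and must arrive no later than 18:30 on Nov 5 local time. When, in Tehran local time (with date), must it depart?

Target arrival in UTC: 18:30 − 12:45 = 05:45 on Nov 5.
Subtract 10 hours and 3 minutes → departure 19:42 UTC on Nov 4.
Tehran is UTC+3:30: 19:42 + 3:30 = 23:12 on Nov 4.

23:12 on Nov 4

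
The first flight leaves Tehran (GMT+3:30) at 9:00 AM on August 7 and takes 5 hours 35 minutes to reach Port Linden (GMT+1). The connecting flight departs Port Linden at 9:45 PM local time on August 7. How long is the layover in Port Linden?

Convert departure to UTC: 9:00 AM − 3:30 = 5:30 AM UTC on Aug 7.
Add 5 hours 35 minutes flight time → 11:05 AM UTC.
Port Linden is UTC+1:00, so local arrival = 11:05 AM + 1:00 = 12:05 PM on Aug 7.
Layover = 9:45 PM − 12:05 PM = 9 hours 40 minutes.

9 hours 40 minutes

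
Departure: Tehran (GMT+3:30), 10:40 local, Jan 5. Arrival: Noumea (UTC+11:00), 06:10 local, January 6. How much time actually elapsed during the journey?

12 hours

Departure in UTC: 10:40 − 3:30 = 07:10 on Jan 5.
Arrival in UTC: 06:10 − 11:00 = 19:10 on Jan 5.
Elapsed = 19:10 − 07:10 = 12 hours.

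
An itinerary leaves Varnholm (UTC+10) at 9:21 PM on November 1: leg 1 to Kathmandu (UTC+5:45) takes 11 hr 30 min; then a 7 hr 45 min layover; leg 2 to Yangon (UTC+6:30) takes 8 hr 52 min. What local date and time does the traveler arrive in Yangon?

9:58 PM on November 2

Convert departure to UTC: 9:21 PM − 10:00 = 11:21 AM UTC on Nov 1.
Add 11 hours and 30 minutes leg 1 → 10:51 PM UTC.
Add 7 hours and 45 minutes layover in Kathmandu → 6:36 AM UTC (Nov 2).
Add 8 hours and 52 minutes leg 2 → 3:28 PM UTC.
Yangon is UTC+6:30, so local arrival = 3:28 PM + 6:30 = 9:58 PM on Nov 2.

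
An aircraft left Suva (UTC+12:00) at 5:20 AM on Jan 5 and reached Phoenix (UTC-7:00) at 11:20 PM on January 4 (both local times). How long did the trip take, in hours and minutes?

Phoenix is 19:00 behind Suva.
Clock-face elapsed time (ignoring zones) is −6 hours.
Actual elapsed = −6 hours + 19:00 = 13 hours.

13 hours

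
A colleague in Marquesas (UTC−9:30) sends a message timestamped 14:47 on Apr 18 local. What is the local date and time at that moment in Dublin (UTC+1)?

Dublin is 10:30 ahead of Marquesas.
Shift by the zone difference: 14:47 + 10:30 = 01:17 on Apr 19 in Dublin.

01:17 on April 19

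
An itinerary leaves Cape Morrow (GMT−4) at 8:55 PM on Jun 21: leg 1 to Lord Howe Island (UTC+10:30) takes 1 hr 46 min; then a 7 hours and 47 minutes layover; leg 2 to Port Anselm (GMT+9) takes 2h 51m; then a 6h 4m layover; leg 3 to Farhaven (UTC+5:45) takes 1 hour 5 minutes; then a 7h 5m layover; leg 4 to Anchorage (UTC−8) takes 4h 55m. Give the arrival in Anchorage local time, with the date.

12:28 AM on June 23

Convert departure to UTC: 8:55 PM + 4:00 = 12:55 AM UTC on Jun 22.
Add 1 hour 46 minutes leg 1 → 2:41 AM UTC.
Add 7 hours and 47 minutes layover in Lord Howe Island → 10:28 AM UTC.
Add 2 hours and 51 minutes leg 2 → 1:19 PM UTC.
Add 6 hours 4 minutes layover in Port Anselm → 7:23 PM UTC.
Add 1 hour and 5 minutes leg 3 → 8:28 PM UTC.
Add 7 hours and 5 minutes layover in Farhaven → 3:33 AM UTC (Jun 23).
Add 4 hours and 55 minutes leg 4 → 8:28 AM UTC.
Anchorage is UTC−8:00, so local arrival = 8:28 AM − 8:00 = 12:28 AM on Jun 23.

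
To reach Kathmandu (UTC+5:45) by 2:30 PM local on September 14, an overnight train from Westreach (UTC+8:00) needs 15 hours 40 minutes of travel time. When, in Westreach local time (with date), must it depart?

Target arrival in UTC: 2:30 PM − 5:45 = 8:45 AM on Sep 14.
Subtract 15 hours 40 minutes → departure 5:05 PM UTC on Sep 13.
Westreach is UTC+8:00: 5:05 PM + 8:00 = 1:05 AM on Sep 14.

1:05 AM on Sep 14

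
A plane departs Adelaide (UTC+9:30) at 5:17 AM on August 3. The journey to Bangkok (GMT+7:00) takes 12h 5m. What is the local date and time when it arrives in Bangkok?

Convert departure to UTC: 5:17 AM − 9:30 = 7:47 PM UTC on Aug 2.
Add 12 hours 5 minutes travel time → 7:52 AM UTC (Aug 3).
Bangkok is UTC+7:00, so local arrival = 7:52 AM + 7:00 = 2:52 PM on Aug 3.

2:52 PM on August 3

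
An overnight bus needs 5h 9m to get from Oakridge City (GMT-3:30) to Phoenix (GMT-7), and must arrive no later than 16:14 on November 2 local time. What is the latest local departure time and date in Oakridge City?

Target arrival in UTC: 16:14 + 7:00 = 23:14 on Nov 2.
Subtract 5 hours and 9 minutes → departure 18:05 UTC on Nov 2.
Oakridge City is UTC−3:30: 18:05 − 3:30 = 14:35 on Nov 2.

14:35 on Nov 2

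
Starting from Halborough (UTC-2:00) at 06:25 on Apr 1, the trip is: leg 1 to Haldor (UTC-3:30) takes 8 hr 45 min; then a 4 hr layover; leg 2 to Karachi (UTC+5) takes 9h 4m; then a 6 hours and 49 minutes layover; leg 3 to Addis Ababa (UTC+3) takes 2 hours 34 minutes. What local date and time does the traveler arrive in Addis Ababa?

Convert departure to UTC: 06:25 + 2:00 = 08:25 UTC on Apr 1.
Add 8 hours and 45 minutes leg 1 → 17:10 UTC.
Add 4 hours layover in Haldor → 21:10 UTC.
Add 9 hours and 4 minutes leg 2 → 06:14 UTC (Apr 2).
Add 6 hours and 49 minutes layover in Karachi → 13:03 UTC.
Add 2 hours 34 minutes leg 3 → 15:37 UTC.
Addis Ababa is UTC+3:00, so local arrival = 15:37 + 3:00 = 18:37 on Apr 2.

18:37 on April 2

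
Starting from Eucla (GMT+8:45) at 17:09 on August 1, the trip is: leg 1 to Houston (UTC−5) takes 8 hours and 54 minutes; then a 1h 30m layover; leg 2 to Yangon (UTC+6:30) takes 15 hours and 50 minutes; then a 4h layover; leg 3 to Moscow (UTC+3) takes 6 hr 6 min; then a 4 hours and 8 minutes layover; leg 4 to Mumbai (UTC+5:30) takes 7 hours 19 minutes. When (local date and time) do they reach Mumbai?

13:41 on August 3

Convert departure to UTC: 17:09 − 8:45 = 08:24 UTC on Aug 1.
Add 8 hours 54 minutes leg 1 → 17:18 UTC.
Add 1 hour and 30 minutes layover in Houston → 18:48 UTC.
Add 15 hours and 50 minutes leg 2 → 10:38 UTC (Aug 2).
Add 4 hours layover in Yangon → 14:38 UTC.
Add 6 hours and 6 minutes leg 3 → 20:44 UTC.
Add 4 hours 8 minutes layover in Moscow → 00:52 UTC (Aug 3).
Add 7 hours 19 minutes leg 4 → 08:11 UTC.
Mumbai is UTC+5:30, so local arrival = 08:11 + 5:30 = 13:41 on Aug 3.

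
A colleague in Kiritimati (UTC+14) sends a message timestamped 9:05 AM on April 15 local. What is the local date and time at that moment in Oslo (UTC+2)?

Oslo is 12:00 behind Kiritimati.
Shift by the zone difference: 9:05 AM − 12:00 = 9:05 PM on Apr 14 in Oslo.

9:05 PM on April 14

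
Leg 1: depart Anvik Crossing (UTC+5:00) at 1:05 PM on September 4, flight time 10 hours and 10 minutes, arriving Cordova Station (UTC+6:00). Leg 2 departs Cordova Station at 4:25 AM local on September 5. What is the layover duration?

Convert departure to UTC: 1:05 PM − 5:00 = 8:05 AM UTC on Sep 4.
Add 10 hours 10 minutes flight time → 6:15 PM UTC.
Cordova Station is UTC+6:00, so local arrival = 6:15 PM + 6:00 = 12:15 AM on Sep 5.
Layover = 4:25 AM − 12:15 AM = 4 hours 10 minutes.

4 hours 10 minutes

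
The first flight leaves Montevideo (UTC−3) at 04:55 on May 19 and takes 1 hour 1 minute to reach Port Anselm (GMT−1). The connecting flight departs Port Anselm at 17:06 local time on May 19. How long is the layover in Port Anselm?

9 hours 10 minutes

Convert departure to UTC: 04:55 + 3:00 = 07:55 UTC on May 19.
Add 1 hour and 1 minute flight time → 08:56 UTC.
Port Anselm is UTC−1:00, so local arrival = 08:56 − 1:00 = 07:56 on May 19.
Layover = 17:06 − 07:56 = 9 hours 10 minutes.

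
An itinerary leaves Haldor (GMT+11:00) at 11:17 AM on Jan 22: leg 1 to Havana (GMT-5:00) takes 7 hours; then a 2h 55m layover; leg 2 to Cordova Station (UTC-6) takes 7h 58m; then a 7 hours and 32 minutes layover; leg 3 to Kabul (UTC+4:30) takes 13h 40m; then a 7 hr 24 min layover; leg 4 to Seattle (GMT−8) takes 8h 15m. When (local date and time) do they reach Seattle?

11:01 PM on January 23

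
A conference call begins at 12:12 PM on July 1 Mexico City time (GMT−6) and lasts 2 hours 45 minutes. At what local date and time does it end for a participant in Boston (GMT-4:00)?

4:57 PM on July 1

Convert start to UTC: 12:12 PM + 6:00 = 6:12 PM UTC on Jul 1.
Add 2 hours 45 minutes duration → 8:57 PM UTC.
Boston is UTC−4:00, so local end time = 8:57 PM − 4:00 = 4:57 PM on Jul 1.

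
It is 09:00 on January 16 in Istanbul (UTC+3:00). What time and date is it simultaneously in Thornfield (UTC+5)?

11:00 on Jan 16

In UTC: 09:00 − 3:00 = 06:00 on Jan 16.
Thornfield is UTC+5:00: 06:00 + 5:00 = 11:00 on Jan 16.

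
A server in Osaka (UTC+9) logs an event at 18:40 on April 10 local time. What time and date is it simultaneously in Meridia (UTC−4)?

05:40 on Apr 10

Meridia is 13:00 behind Osaka.
Shift by the zone difference: 18:40 − 13:00 = 05:40 on Apr 10 in Meridia.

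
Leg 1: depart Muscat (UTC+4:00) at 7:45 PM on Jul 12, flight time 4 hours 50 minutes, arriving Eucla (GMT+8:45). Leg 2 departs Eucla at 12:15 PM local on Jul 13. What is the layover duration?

6 hours 55 minutes

Convert departure to UTC: 7:45 PM − 4:00 = 3:45 PM UTC on Jul 12.
Add 4 hours and 50 minutes flight time → 8:35 PM UTC.
Eucla is UTC+8:45, so local arrival = 8:35 PM + 8:45 = 5:20 AM on Jul 13.
Layover = 12:15 PM − 5:20 AM = 6 hours 55 minutes.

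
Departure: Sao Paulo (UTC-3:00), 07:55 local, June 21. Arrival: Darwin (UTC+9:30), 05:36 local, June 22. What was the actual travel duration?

Departure in UTC: 07:55 + 3:00 = 10:55 on Jun 21.
Arrival in UTC: 05:36 − 9:30 = 20:06 on Jun 21.
Elapsed = 20:06 − 10:55 = 9 hours 11 minutes.

9 hours 11 minutes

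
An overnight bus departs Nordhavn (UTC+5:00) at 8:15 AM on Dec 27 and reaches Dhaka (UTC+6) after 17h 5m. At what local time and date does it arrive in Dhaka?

2:20 AM on December 28

Convert departure to UTC: 8:15 AM − 5:00 = 3:15 AM UTC on Dec 27.
Add 17 hours 5 minutes travel time → 8:20 PM UTC.
Dhaka is UTC+6:00, so local arrival = 8:20 PM + 6:00 = 2:20 AM on Dec 28.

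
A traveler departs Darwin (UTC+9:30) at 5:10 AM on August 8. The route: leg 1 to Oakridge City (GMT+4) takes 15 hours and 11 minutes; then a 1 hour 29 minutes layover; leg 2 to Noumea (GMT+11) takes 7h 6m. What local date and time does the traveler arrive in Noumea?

Convert departure to UTC: 5:10 AM − 9:30 = 7:40 PM UTC on Aug 7.
Add 15 hours and 11 minutes leg 1 → 10:51 AM UTC (Aug 8).
Add 1 hour and 29 minutes layover in Oakridge City → 12:20 PM UTC.
Add 7 hours and 6 minutes leg 2 → 7:26 PM UTC.
Noumea is UTC+11:00, so local arrival = 7:26 PM + 11:00 = 6:26 AM on Aug 9.

6:26 AM on August 9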